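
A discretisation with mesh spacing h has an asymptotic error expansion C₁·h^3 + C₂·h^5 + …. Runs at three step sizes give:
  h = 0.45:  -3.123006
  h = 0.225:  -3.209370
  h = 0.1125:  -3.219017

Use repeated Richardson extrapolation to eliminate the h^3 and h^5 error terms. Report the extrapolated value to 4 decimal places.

-3.2204

First eliminate the h^3 term (factor 2^3 = 8):
  B₁ = (8·(-3.209370) − (-3.123006))/7 = -3.221708
  B₂ = (8·(-3.219017) − (-3.209370))/7 = -3.220395
Then eliminate the h^5 term (factor 2^5 = 32):
  (32·(-3.220395) − (-3.221708))/31 = -3.220353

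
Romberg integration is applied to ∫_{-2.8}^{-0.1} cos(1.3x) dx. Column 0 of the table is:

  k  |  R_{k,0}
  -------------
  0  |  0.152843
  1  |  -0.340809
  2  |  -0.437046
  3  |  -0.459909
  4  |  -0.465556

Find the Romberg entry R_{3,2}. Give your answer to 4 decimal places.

-0.4674

Richardson extrapolation on the trapezoidal column (denominator 4−1=3):
R_{2,1} = (4·(-0.437046) − (-0.340809)) / 3 = -0.469125
R_{3,1} = (4·(-0.459909) − (-0.437046)) / 3 = -0.467530
R_{3,2} = -0.467530 + (-0.467530 − (-0.469125))/15 = -0.467424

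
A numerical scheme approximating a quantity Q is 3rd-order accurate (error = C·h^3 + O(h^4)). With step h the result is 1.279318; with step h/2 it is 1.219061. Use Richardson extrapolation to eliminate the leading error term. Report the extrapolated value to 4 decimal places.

1.2105

The leading error scales as h^3; refining by a factor of 2 reduces it by 2^3 = 8.
Extrapolated value = (8·A(h/2) − A(h)) / (8 − 1)
= (8·1.219061 − 1.279318) / 7
= 8.473170 / 7 = 1.210453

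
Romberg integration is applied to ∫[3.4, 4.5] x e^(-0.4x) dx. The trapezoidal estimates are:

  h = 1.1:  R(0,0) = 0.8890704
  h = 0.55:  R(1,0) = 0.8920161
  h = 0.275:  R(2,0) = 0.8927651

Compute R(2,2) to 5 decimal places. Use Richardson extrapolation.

Richardson extrapolation on the trapezoidal column (denominator 4−1=3):
R(1,1) = (4·0.8920161 − 0.8890704) / 3 = 0.8929980
R(2,1) = 0.8927651 + (0.8927651 − 0.8920161)/3 = 0.8930148
R(2,2) = 0.8930148 + (0.8930148 − 0.8929980)/15 = 0.8930159

0.89302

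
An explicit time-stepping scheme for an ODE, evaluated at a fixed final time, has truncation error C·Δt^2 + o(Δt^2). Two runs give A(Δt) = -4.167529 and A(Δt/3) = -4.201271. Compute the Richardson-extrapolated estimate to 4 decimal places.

The leading error scales as Δt^2; refining by a factor of 3 reduces it by 3^2 = 9.
Extrapolated value = (9·A(Δt/3) − A(Δt)) / (9 − 1)
= (9·(-4.201271) − (-4.167529)) / 8
= -33.643910 / 8 = -4.205489

-4.2055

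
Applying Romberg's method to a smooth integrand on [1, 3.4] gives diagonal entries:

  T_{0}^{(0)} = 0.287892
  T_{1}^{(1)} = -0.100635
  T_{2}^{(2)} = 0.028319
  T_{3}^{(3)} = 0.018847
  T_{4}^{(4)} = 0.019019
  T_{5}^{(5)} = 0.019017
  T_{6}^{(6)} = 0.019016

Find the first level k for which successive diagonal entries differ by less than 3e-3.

|T_{1}^{(1)} − T_{0}^{(0)}| = 0.388527 ≥ 3e-3
|T_{2}^{(2)} − T_{1}^{(1)}| = 0.128954 ≥ 3e-3
|T_{3}^{(3)} − T_{2}^{(2)}| = 0.009472 ≥ 3e-3
|T_{4}^{(4)} − T_{3}^{(3)}| = 0.000172 < 3e-3

k = 4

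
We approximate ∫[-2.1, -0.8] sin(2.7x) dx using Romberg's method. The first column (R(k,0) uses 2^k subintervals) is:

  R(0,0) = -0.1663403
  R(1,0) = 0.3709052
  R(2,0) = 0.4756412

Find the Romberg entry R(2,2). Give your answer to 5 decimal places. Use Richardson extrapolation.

0.50792

R(1,1) = (4·0.3709052 − (-0.1663403)) / 3 = 0.5499870
R(2,1) = 0.4756412 + (0.4756412 − 0.3709052)/3 = 0.5105532
R(2,2) = 0.5105532 + (0.5105532 − 0.5499870)/15 = 0.5079243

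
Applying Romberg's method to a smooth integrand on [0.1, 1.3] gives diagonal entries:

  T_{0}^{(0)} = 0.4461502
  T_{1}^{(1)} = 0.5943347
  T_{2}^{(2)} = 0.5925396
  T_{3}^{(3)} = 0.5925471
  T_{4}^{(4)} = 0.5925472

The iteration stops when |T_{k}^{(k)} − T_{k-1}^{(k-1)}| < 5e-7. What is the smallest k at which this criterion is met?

k = 4

|T_{1}^{(1)} − T_{0}^{(0)}| = 0.1481845 ≥ 5e-7
|T_{2}^{(2)} − T_{1}^{(1)}| = 0.0017951 ≥ 5e-7
|T_{3}^{(3)} − T_{2}^{(2)}| = 0.0000075 ≥ 5e-7
|T_{4}^{(4)} − T_{3}^{(3)}| = 0.0000001 < 5e-7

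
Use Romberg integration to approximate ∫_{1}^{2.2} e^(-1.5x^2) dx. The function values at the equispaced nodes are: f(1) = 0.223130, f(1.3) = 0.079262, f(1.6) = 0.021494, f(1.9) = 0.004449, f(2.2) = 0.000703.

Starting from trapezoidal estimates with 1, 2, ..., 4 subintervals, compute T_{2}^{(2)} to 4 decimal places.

0.0600

T_{0}^{(0)} (trapezoid, 1 panel, h=1.2000): 0.134300
T_{1}^{(0)} (trapezoid, 2 panels, h=0.6000): 0.080046
T_{2}^{(0)} (trapezoid, 4 panels, h=0.3000): 0.065136
T_{1}^{(1)} = 0.080046 + (0.080046 − 0.134300)/3 = 0.061961
T_{2}^{(1)} = 0.065136 + (0.065136 − 0.080046)/3 = 0.060166
T_{2}^{(2)} = 0.060166 + (0.060166 − 0.061961)/15 = 0.060046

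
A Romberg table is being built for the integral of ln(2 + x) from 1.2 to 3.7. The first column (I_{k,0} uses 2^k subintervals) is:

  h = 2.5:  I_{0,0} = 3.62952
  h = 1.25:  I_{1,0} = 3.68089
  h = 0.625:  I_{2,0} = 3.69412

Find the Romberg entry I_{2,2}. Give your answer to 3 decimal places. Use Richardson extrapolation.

3.699

Richardson extrapolation on the trapezoidal column (denominator 4−1=3):
I_{1,1} = 3.68089 + (3.68089 − 3.62952)/3 = 3.69801
I_{2,1} = 3.69412 + (3.69412 − 3.68089)/3 = 3.69853
I_{2,2} = 3.69853 + (3.69853 − 3.69801)/15 = 3.69856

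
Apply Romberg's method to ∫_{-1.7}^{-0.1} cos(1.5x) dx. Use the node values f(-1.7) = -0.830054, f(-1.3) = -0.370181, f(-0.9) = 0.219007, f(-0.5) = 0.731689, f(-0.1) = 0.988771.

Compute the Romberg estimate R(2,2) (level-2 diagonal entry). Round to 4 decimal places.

R(0,0) (trapezoid, 1 panel, h=1.6000): 0.126974
R(1,0) (trapezoid, 2 panels, h=0.8000): 0.238692
R(2,0) (trapezoid, 4 panels, h=0.4000): 0.263949
R(1,1) = 0.238692 + (0.238692 − 0.126974)/3 = 0.275931
R(2,1) = 0.263949 + (0.263949 − 0.238692)/3 = 0.272368
R(2,2) = 0.272368 + (0.272368 − 0.275931)/15 = 0.272130

0.2721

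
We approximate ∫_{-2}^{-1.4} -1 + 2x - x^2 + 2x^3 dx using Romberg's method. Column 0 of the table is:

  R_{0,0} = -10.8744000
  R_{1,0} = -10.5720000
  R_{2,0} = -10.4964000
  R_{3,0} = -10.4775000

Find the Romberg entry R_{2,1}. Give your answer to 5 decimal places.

-10.47120

Richardson extrapolation on the trapezoidal column (denominator 4−1=3):
R_{2,1} = (4·(-10.4964000) − (-10.5720000)) / 3 = -10.4712000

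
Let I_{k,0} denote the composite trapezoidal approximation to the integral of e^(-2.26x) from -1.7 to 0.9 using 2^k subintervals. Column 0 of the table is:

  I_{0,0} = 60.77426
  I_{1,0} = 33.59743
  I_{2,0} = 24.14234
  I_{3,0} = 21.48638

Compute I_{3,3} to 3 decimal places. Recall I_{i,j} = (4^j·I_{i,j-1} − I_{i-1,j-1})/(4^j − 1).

I_{1,1} = (4·33.59743 − 60.77426) / 3 = 24.53849
I_{2,1} = (4·24.14234 − 33.59743) / 3 = 20.99064
I_{3,1} = 21.48638 + (21.48638 − 24.14234)/3 = 20.60106
I_{2,2} = (16·20.99064 − 24.53849) / 15 = 20.75412
I_{3,2} = (16·20.60106 − 20.99064) / 15 = 20.57509
I_{3,3} = (64·20.57509 − 20.75412) / 63 = 20.57225

20.572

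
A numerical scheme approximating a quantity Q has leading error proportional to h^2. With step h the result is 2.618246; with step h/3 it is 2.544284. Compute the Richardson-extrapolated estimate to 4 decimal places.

2.5350

The leading error scales as h^2; refining by a factor of 3 reduces it by 3^2 = 9.
Extrapolated value = (9·A(h/3) − A(h)) / (9 − 1)
= (9·2.544284 − 2.618246) / 8
= 20.280310 / 8 = 2.535039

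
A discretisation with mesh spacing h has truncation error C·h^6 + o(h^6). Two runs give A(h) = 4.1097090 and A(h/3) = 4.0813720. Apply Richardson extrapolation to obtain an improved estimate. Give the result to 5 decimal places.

4.08133

The leading error scales as h^6; refining by a factor of 3 reduces it by 3^6 = 729.
Extrapolated value = (729·A(h/3) − A(h)) / (729 − 1)
= (729·4.0813720 − 4.1097090) / 728
= 2971.2104790 / 728 = 4.0813331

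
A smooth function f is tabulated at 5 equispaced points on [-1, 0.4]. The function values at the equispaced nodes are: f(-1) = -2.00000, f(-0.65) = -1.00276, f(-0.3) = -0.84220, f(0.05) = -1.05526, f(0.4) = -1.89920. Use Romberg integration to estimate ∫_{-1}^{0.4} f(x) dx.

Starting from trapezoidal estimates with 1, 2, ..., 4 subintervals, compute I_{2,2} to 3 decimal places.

-1.606

I_{0,0} (trapezoid, 1 panel, h=1.4000): -2.72944
I_{1,0} (trapezoid, 2 panels, h=0.7000): -1.95426
I_{2,0} (trapezoid, 4 panels, h=0.3500): -1.69744
I_{1,1} = -1.95426 + (-1.95426 − (-2.72944))/3 = -1.69587
I_{2,1} = -1.69744 + (-1.69744 − (-1.95426))/3 = -1.61183
I_{2,2} = -1.61183 + (-1.61183 − (-1.69587))/15 = -1.60623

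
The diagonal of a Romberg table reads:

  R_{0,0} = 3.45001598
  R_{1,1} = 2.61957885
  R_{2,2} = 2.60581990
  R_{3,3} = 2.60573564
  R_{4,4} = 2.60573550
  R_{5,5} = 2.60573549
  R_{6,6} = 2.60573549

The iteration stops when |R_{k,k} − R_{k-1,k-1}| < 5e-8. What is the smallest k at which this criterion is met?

k = 5

|R_{1,1} − R_{0,0}| = 0.83043713 ≥ 5e-8
|R_{2,2} − R_{1,1}| = 0.01375895 ≥ 5e-8
|R_{3,3} − R_{2,2}| = 0.00008426 ≥ 5e-8
|R_{4,4} − R_{3,3}| = 0.00000014 ≥ 5e-8
|R_{5,5} − R_{4,4}| = 0.00000001 < 5e-8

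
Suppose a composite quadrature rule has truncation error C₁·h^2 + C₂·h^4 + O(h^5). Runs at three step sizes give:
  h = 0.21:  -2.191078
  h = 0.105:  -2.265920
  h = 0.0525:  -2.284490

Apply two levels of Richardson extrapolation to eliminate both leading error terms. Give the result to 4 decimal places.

-2.2907

First eliminate the h^2 term (factor 2^2 = 4):
  B₁ = (4·(-2.265920) − (-2.191078))/3 = -2.290867
  B₂ = (4·(-2.284490) − (-2.265920))/3 = -2.290680
Then eliminate the h^4 term (factor 2^4 = 16):
  (16·(-2.290680) − (-2.290867))/15 = -2.290668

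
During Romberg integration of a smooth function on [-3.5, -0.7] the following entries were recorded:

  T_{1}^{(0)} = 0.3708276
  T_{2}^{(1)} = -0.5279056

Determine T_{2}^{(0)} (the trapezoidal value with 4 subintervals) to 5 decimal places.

-0.30322

From T_{2}^{(1)} = (4·T_{2}^{(0)} − T_{1}^{(0)})/3, solve for T_{2}^{(0)}:
4·T_{2}^{(0)} = 3·(-0.5279056) + 0.3708276 = -1.2128892
T_{2}^{(0)} = -0.3032223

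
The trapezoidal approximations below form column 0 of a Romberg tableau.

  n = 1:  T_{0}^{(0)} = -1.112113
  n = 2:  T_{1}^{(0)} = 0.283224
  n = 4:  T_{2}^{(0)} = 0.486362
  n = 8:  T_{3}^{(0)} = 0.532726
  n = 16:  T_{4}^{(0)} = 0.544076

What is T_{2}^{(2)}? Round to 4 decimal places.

Richardson extrapolation on the trapezoidal column (denominator 4−1=3):
T_{1}^{(1)} = 0.283224 + (0.283224 − (-1.112113))/3 = 0.748336
T_{2}^{(1)} = (4·0.486362 − 0.283224) / 3 = 0.554075
T_{2}^{(2)} = 0.554075 + (0.554075 − 0.748336)/15 = 0.541124

0.5411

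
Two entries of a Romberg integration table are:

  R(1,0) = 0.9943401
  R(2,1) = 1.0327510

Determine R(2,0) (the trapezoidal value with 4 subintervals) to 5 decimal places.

1.02315

From R(2,1) = (4·R(2,0) − R(1,0))/3, solve for R(2,0):
4·R(2,0) = 3·1.0327510 + 0.9943401 = 4.0925931
R(2,0) = 1.0231483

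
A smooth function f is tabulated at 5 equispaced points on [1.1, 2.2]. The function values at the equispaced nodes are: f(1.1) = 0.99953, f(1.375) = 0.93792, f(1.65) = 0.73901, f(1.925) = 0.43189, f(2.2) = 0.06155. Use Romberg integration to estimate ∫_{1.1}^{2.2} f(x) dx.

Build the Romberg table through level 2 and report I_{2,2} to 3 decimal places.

0.735

I_{0,0} (trapezoid, 1 panel, h=1.1000): 0.58359
I_{1,0} (trapezoid, 2 panels, h=0.5500): 0.69825
I_{2,0} (trapezoid, 4 panels, h=0.2750): 0.72582
I_{1,1} = 0.69825 + (0.69825 − 0.58359)/3 = 0.73647
I_{2,1} = 0.72582 + (0.72582 − 0.69825)/3 = 0.73501
I_{2,2} = 0.73501 + (0.73501 − 0.73647)/15 = 0.73491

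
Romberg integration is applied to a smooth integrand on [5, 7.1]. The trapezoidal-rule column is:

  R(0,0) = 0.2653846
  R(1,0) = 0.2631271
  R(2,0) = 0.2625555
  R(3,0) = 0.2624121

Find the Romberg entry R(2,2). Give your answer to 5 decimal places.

0.26236

R(1,1) = (4·0.2631271 − 0.2653846) / 3 = 0.2623746
R(2,1) = (4·0.2625555 − 0.2631271) / 3 = 0.2623650
R(2,2) = (16·0.2623650 − 0.2623746) / 15 = 0.2623644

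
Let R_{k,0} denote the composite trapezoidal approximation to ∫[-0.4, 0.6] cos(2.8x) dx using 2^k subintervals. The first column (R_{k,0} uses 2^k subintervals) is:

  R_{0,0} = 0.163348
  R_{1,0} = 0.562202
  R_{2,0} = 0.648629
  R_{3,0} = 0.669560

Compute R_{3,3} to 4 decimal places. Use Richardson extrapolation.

0.6765

Richardson extrapolation on the trapezoidal column (denominator 4−1=3):
R_{1,1} = 0.562202 + (0.562202 − 0.163348)/3 = 0.695153
R_{2,1} = 0.648629 + (0.648629 − 0.562202)/3 = 0.677438
R_{3,1} = (4·0.669560 − 0.648629) / 3 = 0.676537
R_{2,2} = (16·0.677438 − 0.695153) / 15 = 0.676257
R_{3,2} = (16·0.676537 − 0.677438) / 15 = 0.676477
R_{3,3} = 0.676477 + (0.676477 − 0.676257)/63 = 0.676480
(Column j=1 coincides with Simpson's rule on the same nodes.)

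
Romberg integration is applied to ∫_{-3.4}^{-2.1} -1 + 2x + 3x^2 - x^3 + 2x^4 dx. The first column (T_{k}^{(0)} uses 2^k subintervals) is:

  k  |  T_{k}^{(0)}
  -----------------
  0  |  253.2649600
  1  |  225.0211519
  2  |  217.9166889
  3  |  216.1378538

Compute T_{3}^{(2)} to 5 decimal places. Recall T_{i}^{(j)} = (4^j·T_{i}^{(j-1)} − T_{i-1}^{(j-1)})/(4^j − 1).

T_{2}^{(1)} = (4·217.9166889 − 225.0211519) / 3 = 215.5485346
T_{3}^{(1)} = (4·216.1378538 − 217.9166889) / 3 = 215.5449088
T_{3}^{(2)} = 215.5449088 + (215.5449088 − 215.5485346)/15 = 215.5446671

215.54467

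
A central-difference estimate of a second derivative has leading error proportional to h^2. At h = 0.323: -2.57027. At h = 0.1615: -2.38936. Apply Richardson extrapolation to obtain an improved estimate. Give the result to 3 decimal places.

-2.329

Extrapolated value = (4·A(h/2) − A(h)) / (4 − 1)
= (4·(-2.38936) − (-2.57027)) / 3
= -6.98717 / 3 = -2.32906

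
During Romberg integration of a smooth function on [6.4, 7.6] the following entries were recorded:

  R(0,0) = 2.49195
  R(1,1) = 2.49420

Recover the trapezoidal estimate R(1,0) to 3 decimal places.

From R(1,1) = (4·R(1,0) − R(0,0))/3, solve for R(1,0):
4·R(1,0) = 3·2.49420 + 2.49195 = 9.97455
R(1,0) = 2.49364

2.494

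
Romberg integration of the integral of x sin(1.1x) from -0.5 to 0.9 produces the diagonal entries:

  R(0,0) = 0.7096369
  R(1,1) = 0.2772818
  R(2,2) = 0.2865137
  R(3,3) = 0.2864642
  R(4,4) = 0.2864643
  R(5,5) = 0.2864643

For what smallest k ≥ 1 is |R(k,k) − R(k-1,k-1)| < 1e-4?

|R(1,1) − R(0,0)| = 0.4323551 ≥ 1e-4
|R(2,2) − R(1,1)| = 0.0092319 ≥ 1e-4
|R(3,3) − R(2,2)| = 0.0000495 < 1e-4

k = 3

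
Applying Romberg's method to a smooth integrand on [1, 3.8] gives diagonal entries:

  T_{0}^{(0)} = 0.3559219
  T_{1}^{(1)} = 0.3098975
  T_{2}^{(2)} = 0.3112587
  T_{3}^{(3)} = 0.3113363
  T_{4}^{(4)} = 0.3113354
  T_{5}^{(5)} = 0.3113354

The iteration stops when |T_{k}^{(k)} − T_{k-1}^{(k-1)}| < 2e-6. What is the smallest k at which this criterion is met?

|T_{1}^{(1)} − T_{0}^{(0)}| = 0.0460244 ≥ 2e-6
|T_{2}^{(2)} − T_{1}^{(1)}| = 0.0013612 ≥ 2e-6
|T_{3}^{(3)} − T_{2}^{(2)}| = 0.0000776 ≥ 2e-6
|T_{4}^{(4)} − T_{3}^{(3)}| = 0.0000009 < 2e-6

k = 4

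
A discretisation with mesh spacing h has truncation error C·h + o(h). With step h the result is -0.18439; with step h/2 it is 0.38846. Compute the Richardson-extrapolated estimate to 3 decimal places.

0.961

The leading error scales as h; refining by a factor of 2 reduces it by 2^1 = 2.
Extrapolated value = (2·A(h/2) − A(h)) / (2 − 1)
= (2·0.38846 − (-0.18439)) / 1
= 0.96131 / 1 = 0.96131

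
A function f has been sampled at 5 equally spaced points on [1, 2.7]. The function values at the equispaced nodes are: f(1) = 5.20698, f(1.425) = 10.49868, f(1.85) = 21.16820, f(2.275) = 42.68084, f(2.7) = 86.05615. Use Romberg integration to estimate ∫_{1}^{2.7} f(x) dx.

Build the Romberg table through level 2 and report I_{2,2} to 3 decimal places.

I_{0,0} (trapezoid, 1 panel, h=1.7000): 77.57366
I_{1,0} (trapezoid, 2 panels, h=0.8500): 56.77980
I_{2,0} (trapezoid, 4 panels, h=0.4250): 50.99120
I_{1,1} = 56.77980 + (56.77980 − 77.57366)/3 = 49.84851
I_{2,1} = 50.99120 + (50.99120 − 56.77980)/3 = 49.06167
I_{2,2} = 49.06167 + (49.06167 − 49.84851)/15 = 49.00921

49.009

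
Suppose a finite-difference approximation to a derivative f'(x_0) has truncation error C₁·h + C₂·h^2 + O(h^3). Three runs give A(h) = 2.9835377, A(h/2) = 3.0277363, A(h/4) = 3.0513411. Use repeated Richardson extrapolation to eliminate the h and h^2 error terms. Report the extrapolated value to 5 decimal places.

First eliminate the h term (factor 2^1 = 2):
  B₁ = (2·3.0277363 − 2.9835377)/1 = 3.0719349
  B₂ = (2·3.0513411 − 3.0277363)/1 = 3.0749459
Then eliminate the h^2 term (factor 2^2 = 4):
  (4·3.0749459 − 3.0719349)/3 = 3.0759496

3.07595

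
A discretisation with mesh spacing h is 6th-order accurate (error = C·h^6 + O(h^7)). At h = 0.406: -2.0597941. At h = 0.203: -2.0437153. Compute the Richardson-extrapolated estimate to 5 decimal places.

-2.04346

Extrapolated value = (64·A(h/2) − A(h)) / (64 − 1)
= (64·(-2.0437153) − (-2.0597941)) / 63
= -128.7379851 / 63 = -2.0434601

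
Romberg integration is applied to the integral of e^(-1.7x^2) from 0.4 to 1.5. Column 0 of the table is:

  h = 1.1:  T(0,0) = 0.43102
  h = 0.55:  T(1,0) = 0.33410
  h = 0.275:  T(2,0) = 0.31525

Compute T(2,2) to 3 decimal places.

0.309

Richardson extrapolation on the trapezoidal column (denominator 4−1=3):
T(1,1) = 0.33410 + (0.33410 − 0.43102)/3 = 0.30179
T(2,1) = 0.31525 + (0.31525 − 0.33410)/3 = 0.30897
T(2,2) = (16·0.30897 − 0.30179) / 15 = 0.30945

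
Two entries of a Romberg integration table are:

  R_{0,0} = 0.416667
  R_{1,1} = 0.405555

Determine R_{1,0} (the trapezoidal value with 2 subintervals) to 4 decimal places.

From R_{1,1} = (4·R_{1,0} − R_{0,0})/3, solve for R_{1,0}:
4·R_{1,0} = 3·0.405555 + 0.416667 = 1.633332
R_{1,0} = 0.408333

0.4083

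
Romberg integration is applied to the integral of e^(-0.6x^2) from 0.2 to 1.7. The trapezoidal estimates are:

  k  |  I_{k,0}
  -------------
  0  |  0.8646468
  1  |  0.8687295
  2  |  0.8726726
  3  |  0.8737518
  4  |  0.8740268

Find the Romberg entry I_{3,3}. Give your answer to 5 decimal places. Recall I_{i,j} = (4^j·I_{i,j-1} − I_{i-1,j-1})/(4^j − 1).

I_{1,1} = 0.8687295 + (0.8687295 − 0.8646468)/3 = 0.8700904
I_{2,1} = (4·0.8726726 − 0.8687295) / 3 = 0.8739870
I_{3,1} = 0.8737518 + (0.8737518 − 0.8726726)/3 = 0.8741115
I_{2,2} = (16·0.8739870 − 0.8700904) / 15 = 0.8742468
I_{3,2} = (16·0.8741115 − 0.8739870) / 15 = 0.8741198
I_{3,3} = 0.8741198 + (0.8741198 − 0.8742468)/63 = 0.8741178

0.87412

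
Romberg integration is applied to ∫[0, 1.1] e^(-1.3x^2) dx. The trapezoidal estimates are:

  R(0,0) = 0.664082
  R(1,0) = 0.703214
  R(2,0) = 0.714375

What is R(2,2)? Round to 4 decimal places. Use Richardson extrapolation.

0.7182

Richardson extrapolation on the trapezoidal column (denominator 4−1=3):
R(1,1) = (4·0.703214 − 0.664082) / 3 = 0.716258
R(2,1) = 0.714375 + (0.714375 − 0.703214)/3 = 0.718095
R(2,2) = (16·0.718095 − 0.716258) / 15 = 0.718217
(Column j=1 coincides with Simpson's rule on the same nodes.)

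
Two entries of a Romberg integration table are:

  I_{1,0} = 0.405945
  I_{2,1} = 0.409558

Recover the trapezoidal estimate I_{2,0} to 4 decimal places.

0.4087

From I_{2,1} = (4·I_{2,0} − I_{1,0})/3, solve for I_{2,0}:
4·I_{2,0} = 3·0.409558 + 0.405945 = 1.634619
I_{2,0} = 0.408655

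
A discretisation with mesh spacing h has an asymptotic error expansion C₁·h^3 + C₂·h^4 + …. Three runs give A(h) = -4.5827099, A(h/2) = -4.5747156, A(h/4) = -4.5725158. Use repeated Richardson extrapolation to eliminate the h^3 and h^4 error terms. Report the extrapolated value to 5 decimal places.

First eliminate the h^3 term (factor 2^3 = 8):
  B₁ = (8·(-4.5747156) − (-4.5827099))/7 = -4.5735736
  B₂ = (8·(-4.5725158) − (-4.5747156))/7 = -4.5722015
Then eliminate the h^4 term (factor 2^4 = 16):
  (16·(-4.5722015) − (-4.5735736))/15 = -4.5721100

-4.57211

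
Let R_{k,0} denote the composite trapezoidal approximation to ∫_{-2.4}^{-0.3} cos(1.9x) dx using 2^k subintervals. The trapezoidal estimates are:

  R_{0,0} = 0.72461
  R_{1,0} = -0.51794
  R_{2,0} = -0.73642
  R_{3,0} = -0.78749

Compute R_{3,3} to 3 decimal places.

Richardson extrapolation on the trapezoidal column (denominator 4−1=3):
R_{1,1} = (4·(-0.51794) − 0.72461) / 3 = -0.93212
R_{2,1} = (4·(-0.73642) − (-0.51794)) / 3 = -0.80925
R_{3,1} = -0.78749 + (-0.78749 − (-0.73642))/3 = -0.80451
R_{2,2} = -0.80925 + (-0.80925 − (-0.93212))/15 = -0.80106
R_{3,2} = -0.80451 + (-0.80451 − (-0.80925))/15 = -0.80419
R_{3,3} = (64·(-0.80419) − (-0.80106)) / 63 = -0.80424

-0.804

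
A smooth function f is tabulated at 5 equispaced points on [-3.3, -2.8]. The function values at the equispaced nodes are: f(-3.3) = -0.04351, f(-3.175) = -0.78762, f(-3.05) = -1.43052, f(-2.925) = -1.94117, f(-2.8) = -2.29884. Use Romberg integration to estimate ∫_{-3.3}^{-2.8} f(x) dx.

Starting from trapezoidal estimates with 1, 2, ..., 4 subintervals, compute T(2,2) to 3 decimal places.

-0.672

T(0,0) (trapezoid, 1 panel, h=0.5000): -0.58559
T(1,0) (trapezoid, 2 panels, h=0.2500): -0.65042
T(2,0) (trapezoid, 4 panels, h=0.1250): -0.66631
T(1,1) = -0.65042 + (-0.65042 − (-0.58559))/3 = -0.67203
T(2,1) = -0.66631 + (-0.66631 − (-0.65042))/3 = -0.67161
T(2,2) = -0.67161 + (-0.67161 − (-0.67203))/15 = -0.67158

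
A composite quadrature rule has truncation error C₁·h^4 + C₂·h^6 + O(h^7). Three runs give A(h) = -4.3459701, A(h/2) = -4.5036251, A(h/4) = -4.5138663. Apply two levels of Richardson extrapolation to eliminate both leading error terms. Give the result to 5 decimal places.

-4.51456

First eliminate the h^4 term (factor 2^4 = 16):
  B₁ = (16·(-4.5036251) − (-4.3459701))/15 = -4.5141354
  B₂ = (16·(-4.5138663) − (-4.5036251))/15 = -4.5145490
Then eliminate the h^6 term (factor 2^6 = 64):
  (64·(-4.5145490) − (-4.5141354))/63 = -4.5145556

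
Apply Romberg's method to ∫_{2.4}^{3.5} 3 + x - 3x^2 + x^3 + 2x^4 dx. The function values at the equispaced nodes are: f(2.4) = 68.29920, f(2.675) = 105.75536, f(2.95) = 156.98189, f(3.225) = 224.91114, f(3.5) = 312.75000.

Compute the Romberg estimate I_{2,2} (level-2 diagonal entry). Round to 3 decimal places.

I_{0,0} (trapezoid, 1 panel, h=1.1000): 209.57706
I_{1,0} (trapezoid, 2 panels, h=0.5500): 191.12857
I_{2,0} (trapezoid, 4 panels, h=0.2750): 186.49757
I_{1,1} = 191.12857 + (191.12857 − 209.57706)/3 = 184.97907
I_{2,1} = 186.49757 + (186.49757 − 191.12857)/3 = 184.95390
I_{2,2} = 184.95390 + (184.95390 − 184.97907)/15 = 184.95222

184.952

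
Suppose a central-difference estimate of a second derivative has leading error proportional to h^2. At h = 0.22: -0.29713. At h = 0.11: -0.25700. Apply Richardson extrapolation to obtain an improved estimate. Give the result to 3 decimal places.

-0.244

The leading error scales as h^2; refining by a factor of 2 reduces it by 2^2 = 4.
Extrapolated value = (4·A(h/2) − A(h)) / (4 − 1)
= (4·(-0.25700) − (-0.29713)) / 3
= -0.73087 / 3 = -0.24362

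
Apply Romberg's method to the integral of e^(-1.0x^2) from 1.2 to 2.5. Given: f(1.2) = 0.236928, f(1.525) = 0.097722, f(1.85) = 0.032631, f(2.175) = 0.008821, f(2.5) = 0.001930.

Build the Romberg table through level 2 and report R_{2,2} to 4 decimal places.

R_{0,0} (trapezoid, 1 panel, h=1.3000): 0.155258
R_{1,0} (trapezoid, 2 panels, h=0.6500): 0.098839
R_{2,0} (trapezoid, 4 panels, h=0.3250): 0.084046
R_{1,1} = 0.098839 + (0.098839 − 0.155258)/3 = 0.080033
R_{2,1} = 0.084046 + (0.084046 − 0.098839)/3 = 0.079115
R_{2,2} = 0.079115 + (0.079115 − 0.080033)/15 = 0.079054

0.0791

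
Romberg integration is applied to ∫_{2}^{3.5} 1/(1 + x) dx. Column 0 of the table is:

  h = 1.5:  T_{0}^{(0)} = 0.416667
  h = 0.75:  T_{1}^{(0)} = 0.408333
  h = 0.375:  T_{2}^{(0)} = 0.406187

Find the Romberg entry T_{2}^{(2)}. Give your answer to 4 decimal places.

0.4055

T_{1}^{(1)} = 0.408333 + (0.408333 − 0.416667)/3 = 0.405555
T_{2}^{(1)} = (4·0.406187 − 0.408333) / 3 = 0.405472
T_{2}^{(2)} = 0.405472 + (0.405472 − 0.405555)/15 = 0.405466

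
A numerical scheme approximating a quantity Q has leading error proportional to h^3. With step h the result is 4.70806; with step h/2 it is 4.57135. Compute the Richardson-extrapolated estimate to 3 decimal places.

The leading error scales as h^3; refining by a factor of 2 reduces it by 2^3 = 8.
Extrapolated value = (8·A(h/2) − A(h)) / (8 − 1)
= (8·4.57135 − 4.70806) / 7
= 31.86274 / 7 = 4.55182

4.552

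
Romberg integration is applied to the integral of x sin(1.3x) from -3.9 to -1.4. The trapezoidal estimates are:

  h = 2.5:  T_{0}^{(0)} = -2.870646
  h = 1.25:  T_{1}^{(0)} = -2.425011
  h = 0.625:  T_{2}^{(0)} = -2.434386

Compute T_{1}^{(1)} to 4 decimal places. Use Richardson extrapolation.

-2.2765

T_{1}^{(1)} = (4·(-2.425011) − (-2.870646)) / 3 = -2.276466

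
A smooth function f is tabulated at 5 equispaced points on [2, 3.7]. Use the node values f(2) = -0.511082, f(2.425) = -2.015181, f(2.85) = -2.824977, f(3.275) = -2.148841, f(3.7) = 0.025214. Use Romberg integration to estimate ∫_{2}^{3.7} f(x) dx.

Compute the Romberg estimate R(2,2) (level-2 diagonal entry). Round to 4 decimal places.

-3.2215

R(0,0) (trapezoid, 1 panel, h=1.7000): -0.412988
R(1,0) (trapezoid, 2 panels, h=0.8500): -2.607724
R(2,0) (trapezoid, 4 panels, h=0.4250): -3.073572
R(1,1) = -2.607724 + (-2.607724 − (-0.412988))/3 = -3.339303
R(2,1) = -3.073572 + (-3.073572 − (-2.607724))/3 = -3.228855
R(2,2) = -3.228855 + (-3.228855 − (-3.339303))/15 = -3.221492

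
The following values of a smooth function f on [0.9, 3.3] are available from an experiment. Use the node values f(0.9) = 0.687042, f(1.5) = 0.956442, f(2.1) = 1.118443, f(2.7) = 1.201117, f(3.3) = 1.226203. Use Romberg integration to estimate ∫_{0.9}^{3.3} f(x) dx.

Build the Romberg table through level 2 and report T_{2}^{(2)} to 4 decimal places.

T_{0}^{(0)} (trapezoid, 1 panel, h=2.4000): 2.295894
T_{1}^{(0)} (trapezoid, 2 panels, h=1.2000): 2.490079
T_{2}^{(0)} (trapezoid, 4 panels, h=0.6000): 2.539575
T_{1}^{(1)} = 2.490079 + (2.490079 − 2.295894)/3 = 2.554807
T_{2}^{(1)} = 2.539575 + (2.539575 − 2.490079)/3 = 2.556074
T_{2}^{(2)} = 2.556074 + (2.556074 − 2.554807)/15 = 2.556158

2.5562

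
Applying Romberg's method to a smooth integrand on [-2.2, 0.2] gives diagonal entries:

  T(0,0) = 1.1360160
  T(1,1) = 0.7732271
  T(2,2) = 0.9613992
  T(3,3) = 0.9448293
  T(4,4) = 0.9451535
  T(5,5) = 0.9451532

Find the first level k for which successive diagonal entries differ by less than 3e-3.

k = 4

|T(1,1) − T(0,0)| = 0.3627889 ≥ 3e-3
|T(2,2) − T(1,1)| = 0.1881721 ≥ 3e-3
|T(3,3) − T(2,2)| = 0.0165699 ≥ 3e-3
|T(4,4) − T(3,3)| = 0.0003242 < 3e-3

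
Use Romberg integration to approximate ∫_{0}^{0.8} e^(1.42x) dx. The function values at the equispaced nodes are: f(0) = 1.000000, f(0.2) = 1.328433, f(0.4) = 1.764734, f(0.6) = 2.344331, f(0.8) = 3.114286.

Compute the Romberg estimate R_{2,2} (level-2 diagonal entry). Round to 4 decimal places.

R_{0,0} (trapezoid, 1 panel, h=0.8000): 1.645714
R_{1,0} (trapezoid, 2 panels, h=0.4000): 1.528751
R_{2,0} (trapezoid, 4 panels, h=0.2000): 1.498928
R_{1,1} = 1.528751 + (1.528751 − 1.645714)/3 = 1.489763
R_{2,1} = 1.498928 + (1.498928 − 1.528751)/3 = 1.488987
R_{2,2} = 1.488987 + (1.488987 − 1.489763)/15 = 1.488935

1.4889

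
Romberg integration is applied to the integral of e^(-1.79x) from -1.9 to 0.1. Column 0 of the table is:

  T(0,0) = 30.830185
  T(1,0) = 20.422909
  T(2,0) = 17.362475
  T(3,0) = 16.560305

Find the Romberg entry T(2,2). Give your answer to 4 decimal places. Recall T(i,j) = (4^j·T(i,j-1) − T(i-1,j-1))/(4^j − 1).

16.3016

Richardson extrapolation on the trapezoidal column (denominator 4−1=3):
T(1,1) = (4·20.422909 − 30.830185) / 3 = 16.953817
T(2,1) = 17.362475 + (17.362475 − 20.422909)/3 = 16.342330
T(2,2) = 16.342330 + (16.342330 − 16.953817)/15 = 16.301564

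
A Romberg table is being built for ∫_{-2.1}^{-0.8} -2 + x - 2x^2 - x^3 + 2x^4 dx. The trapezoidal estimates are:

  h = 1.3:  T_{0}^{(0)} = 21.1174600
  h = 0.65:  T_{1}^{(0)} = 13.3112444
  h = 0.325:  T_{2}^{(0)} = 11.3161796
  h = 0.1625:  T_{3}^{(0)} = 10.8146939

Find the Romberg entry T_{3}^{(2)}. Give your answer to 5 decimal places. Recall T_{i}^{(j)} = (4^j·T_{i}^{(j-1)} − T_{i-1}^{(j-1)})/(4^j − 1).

10.64729

T_{2}^{(1)} = 11.3161796 + (11.3161796 − 13.3112444)/3 = 10.6511580
T_{3}^{(1)} = (4·10.8146939 − 11.3161796) / 3 = 10.6475320
T_{3}^{(2)} = 10.6475320 + (10.6475320 − 10.6511580)/15 = 10.6472903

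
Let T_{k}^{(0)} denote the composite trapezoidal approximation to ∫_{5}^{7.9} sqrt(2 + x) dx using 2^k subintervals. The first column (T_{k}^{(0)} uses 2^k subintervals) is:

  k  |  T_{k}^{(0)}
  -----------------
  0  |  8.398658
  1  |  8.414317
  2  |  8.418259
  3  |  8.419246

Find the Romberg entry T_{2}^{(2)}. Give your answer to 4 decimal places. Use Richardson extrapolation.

8.4196

Richardson extrapolation on the trapezoidal column (denominator 4−1=3):
T_{1}^{(1)} = (4·8.414317 − 8.398658) / 3 = 8.419537
T_{2}^{(1)} = (4·8.418259 − 8.414317) / 3 = 8.419573
T_{2}^{(2)} = 8.419573 + (8.419573 − 8.419537)/15 = 8.419575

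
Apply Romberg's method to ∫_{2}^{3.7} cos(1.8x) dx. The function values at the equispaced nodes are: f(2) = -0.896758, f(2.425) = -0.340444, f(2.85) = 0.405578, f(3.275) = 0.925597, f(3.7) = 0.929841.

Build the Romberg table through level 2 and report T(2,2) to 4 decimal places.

0.4500

T(0,0) (trapezoid, 1 panel, h=1.7000): 0.028121
T(1,0) (trapezoid, 2 panels, h=0.8500): 0.358802
T(2,0) (trapezoid, 4 panels, h=0.4250): 0.428091
T(1,1) = 0.358802 + (0.358802 − 0.028121)/3 = 0.469029
T(2,1) = 0.428091 + (0.428091 − 0.358802)/3 = 0.451187
T(2,2) = 0.451187 + (0.451187 − 0.469029)/15 = 0.449998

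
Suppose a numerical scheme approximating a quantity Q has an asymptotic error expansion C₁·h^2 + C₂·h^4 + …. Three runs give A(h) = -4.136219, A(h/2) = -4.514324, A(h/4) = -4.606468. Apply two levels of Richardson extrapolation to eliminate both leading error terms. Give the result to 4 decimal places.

-4.6370

First eliminate the h^2 term (factor 2^2 = 4):
  B₁ = (4·(-4.514324) − (-4.136219))/3 = -4.640359
  B₂ = (4·(-4.606468) − (-4.514324))/3 = -4.637183
Then eliminate the h^4 term (factor 2^4 = 16):
  (16·(-4.637183) − (-4.640359))/15 = -4.636971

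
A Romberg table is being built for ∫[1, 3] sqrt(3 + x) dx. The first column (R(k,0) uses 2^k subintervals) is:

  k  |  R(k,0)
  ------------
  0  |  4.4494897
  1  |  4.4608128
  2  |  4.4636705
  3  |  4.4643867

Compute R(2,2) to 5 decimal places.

4.46463

Richardson extrapolation on the trapezoidal column (denominator 4−1=3):
R(1,1) = 4.4608128 + (4.4608128 − 4.4494897)/3 = 4.4645872
R(2,1) = (4·4.4636705 − 4.4608128) / 3 = 4.4646231
R(2,2) = 4.4646231 + (4.4646231 − 4.4645872)/15 = 4.4646255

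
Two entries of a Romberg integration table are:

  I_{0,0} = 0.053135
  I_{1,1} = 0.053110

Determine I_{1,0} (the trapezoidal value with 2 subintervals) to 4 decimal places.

0.0531

From I_{1,1} = (4·I_{1,0} − I_{0,0})/3, solve for I_{1,0}:
4·I_{1,0} = 3·0.053110 + 0.053135 = 0.212465
I_{1,0} = 0.053116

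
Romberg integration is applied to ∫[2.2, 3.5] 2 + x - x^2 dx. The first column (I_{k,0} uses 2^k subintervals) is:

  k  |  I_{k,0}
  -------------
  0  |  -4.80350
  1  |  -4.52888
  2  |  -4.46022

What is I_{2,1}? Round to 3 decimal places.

-4.437

Richardson extrapolation on the trapezoidal column (denominator 4−1=3):
I_{2,1} = (4·(-4.46022) − (-4.52888)) / 3 = -4.43733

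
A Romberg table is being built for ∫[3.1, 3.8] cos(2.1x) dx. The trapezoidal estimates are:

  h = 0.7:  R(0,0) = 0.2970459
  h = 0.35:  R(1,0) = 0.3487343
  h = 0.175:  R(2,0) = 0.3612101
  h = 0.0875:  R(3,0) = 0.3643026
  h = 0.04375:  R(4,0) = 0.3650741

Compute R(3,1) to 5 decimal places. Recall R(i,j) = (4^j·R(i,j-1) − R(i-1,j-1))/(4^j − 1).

0.36533

Richardson extrapolation on the trapezoidal column (denominator 4−1=3):
R(3,1) = 0.3643026 + (0.3643026 − 0.3612101)/3 = 0.3653334
(Column j=1 coincides with Simpson's rule on the same nodes.)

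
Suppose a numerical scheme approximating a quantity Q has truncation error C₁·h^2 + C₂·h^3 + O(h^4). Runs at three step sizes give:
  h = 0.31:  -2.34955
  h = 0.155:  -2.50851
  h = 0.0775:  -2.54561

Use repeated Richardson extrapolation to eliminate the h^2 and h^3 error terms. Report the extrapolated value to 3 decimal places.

-2.557

First eliminate the h^2 term (factor 2^2 = 4):
  B₁ = (4·(-2.50851) − (-2.34955))/3 = -2.56150
  B₂ = (4·(-2.54561) − (-2.50851))/3 = -2.55798
Then eliminate the h^3 term (factor 2^3 = 8):
  (8·(-2.55798) − (-2.56150))/7 = -2.55748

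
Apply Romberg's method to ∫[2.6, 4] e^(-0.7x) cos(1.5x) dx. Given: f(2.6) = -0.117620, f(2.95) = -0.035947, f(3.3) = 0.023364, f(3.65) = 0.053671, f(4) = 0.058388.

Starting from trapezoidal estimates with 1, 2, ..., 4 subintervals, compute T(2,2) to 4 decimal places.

T(0,0) (trapezoid, 1 panel, h=1.4000): -0.041462
T(1,0) (trapezoid, 2 panels, h=0.7000): -0.004376
T(2,0) (trapezoid, 4 panels, h=0.3500): 0.004015
T(1,1) = -0.004376 + (-0.004376 − (-0.041462))/3 = 0.007986
T(2,1) = 0.004015 + (0.004015 − (-0.004376))/3 = 0.006812
T(2,2) = 0.006812 + (0.006812 − 0.007986)/15 = 0.006734

0.0067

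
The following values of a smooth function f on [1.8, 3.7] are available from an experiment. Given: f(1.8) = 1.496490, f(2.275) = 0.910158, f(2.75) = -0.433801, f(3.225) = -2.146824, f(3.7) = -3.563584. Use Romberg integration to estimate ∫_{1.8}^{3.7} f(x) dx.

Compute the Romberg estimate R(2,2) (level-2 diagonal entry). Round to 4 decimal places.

R(0,0) (trapezoid, 1 panel, h=1.9000): -1.963739
R(1,0) (trapezoid, 2 panels, h=0.9500): -1.393981
R(2,0) (trapezoid, 4 panels, h=0.4750): -1.284407
R(1,1) = -1.393981 + (-1.393981 − (-1.963739))/3 = -1.204062
R(2,1) = -1.284407 + (-1.284407 − (-1.393981))/3 = -1.247882
R(2,2) = -1.247882 + (-1.247882 − (-1.204062))/15 = -1.250803

-1.2508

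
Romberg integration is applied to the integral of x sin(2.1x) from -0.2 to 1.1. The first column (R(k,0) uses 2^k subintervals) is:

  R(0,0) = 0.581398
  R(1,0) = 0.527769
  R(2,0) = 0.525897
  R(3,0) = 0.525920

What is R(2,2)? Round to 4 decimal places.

R(1,1) = (4·0.527769 − 0.581398) / 3 = 0.509893
R(2,1) = (4·0.525897 − 0.527769) / 3 = 0.525273
R(2,2) = 0.525273 + (0.525273 − 0.509893)/15 = 0.526298
(Column j=1 coincides with Simpson's rule on the same nodes.)

0.5263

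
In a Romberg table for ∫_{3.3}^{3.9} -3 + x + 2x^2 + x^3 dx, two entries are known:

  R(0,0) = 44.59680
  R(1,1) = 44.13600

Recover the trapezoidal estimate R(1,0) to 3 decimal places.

44.251

From R(1,1) = (4·R(1,0) − R(0,0))/3, solve for R(1,0):
4·R(1,0) = 3·44.13600 + 44.59680 = 177.00480
R(1,0) = 44.25120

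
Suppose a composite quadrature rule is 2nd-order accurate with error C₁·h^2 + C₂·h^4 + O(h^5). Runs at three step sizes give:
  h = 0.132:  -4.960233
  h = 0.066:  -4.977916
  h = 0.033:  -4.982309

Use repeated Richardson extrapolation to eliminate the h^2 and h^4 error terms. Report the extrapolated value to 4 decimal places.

First eliminate the h^2 term (factor 2^2 = 4):
  B₁ = (4·(-4.977916) − (-4.960233))/3 = -4.983810
  B₂ = (4·(-4.982309) − (-4.977916))/3 = -4.983773
Then eliminate the h^4 term (factor 2^4 = 16):
  (16·(-4.983773) − (-4.983810))/15 = -4.983771

-4.9838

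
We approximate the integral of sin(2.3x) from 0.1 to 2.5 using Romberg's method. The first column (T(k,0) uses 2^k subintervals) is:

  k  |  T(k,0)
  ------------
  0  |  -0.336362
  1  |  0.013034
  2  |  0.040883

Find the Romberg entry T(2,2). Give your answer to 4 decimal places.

0.0449

Richardson extrapolation on the trapezoidal column (denominator 4−1=3):
T(1,1) = 0.013034 + (0.013034 − (-0.336362))/3 = 0.129499
T(2,1) = (4·0.040883 − 0.013034) / 3 = 0.050166
T(2,2) = (16·0.050166 − 0.129499) / 15 = 0.044877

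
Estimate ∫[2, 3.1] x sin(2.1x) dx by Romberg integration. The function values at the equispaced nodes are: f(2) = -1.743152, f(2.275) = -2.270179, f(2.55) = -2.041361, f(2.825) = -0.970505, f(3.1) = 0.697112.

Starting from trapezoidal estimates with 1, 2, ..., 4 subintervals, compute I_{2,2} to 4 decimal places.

I_{0,0} (trapezoid, 1 panel, h=1.1000): -0.575322
I_{1,0} (trapezoid, 2 panels, h=0.5500): -1.410410
I_{2,0} (trapezoid, 4 panels, h=0.2750): -1.596393
I_{1,1} = -1.410410 + (-1.410410 − (-0.575322))/3 = -1.688773
I_{2,1} = -1.596393 + (-1.596393 − (-1.410410))/3 = -1.658387
I_{2,2} = -1.658387 + (-1.658387 − (-1.688773))/15 = -1.656361

-1.6564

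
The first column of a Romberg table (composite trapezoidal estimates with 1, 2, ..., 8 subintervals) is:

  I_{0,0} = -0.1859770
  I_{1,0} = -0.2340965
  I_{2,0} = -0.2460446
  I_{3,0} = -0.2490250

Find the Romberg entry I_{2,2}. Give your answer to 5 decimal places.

-0.25002

Richardson extrapolation on the trapezoidal column (denominator 4−1=3):
I_{1,1} = -0.2340965 + (-0.2340965 − (-0.1859770))/3 = -0.2501363
I_{2,1} = (4·(-0.2460446) − (-0.2340965)) / 3 = -0.2500273
I_{2,2} = -0.2500273 + (-0.2500273 − (-0.2501363))/15 = -0.2500200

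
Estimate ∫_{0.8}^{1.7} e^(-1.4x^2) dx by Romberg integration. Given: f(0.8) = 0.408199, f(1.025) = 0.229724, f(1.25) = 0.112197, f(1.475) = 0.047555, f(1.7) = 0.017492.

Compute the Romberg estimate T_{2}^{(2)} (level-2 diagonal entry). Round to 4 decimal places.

0.1320

T_{0}^{(0)} (trapezoid, 1 panel, h=0.9000): 0.191561
T_{1}^{(0)} (trapezoid, 2 panels, h=0.4500): 0.146269
T_{2}^{(0)} (trapezoid, 4 panels, h=0.2250): 0.135522
T_{1}^{(1)} = 0.146269 + (0.146269 − 0.191561)/3 = 0.131172
T_{2}^{(1)} = 0.135522 + (0.135522 − 0.146269)/3 = 0.131940
T_{2}^{(2)} = 0.131940 + (0.131940 − 0.131172)/15 = 0.131991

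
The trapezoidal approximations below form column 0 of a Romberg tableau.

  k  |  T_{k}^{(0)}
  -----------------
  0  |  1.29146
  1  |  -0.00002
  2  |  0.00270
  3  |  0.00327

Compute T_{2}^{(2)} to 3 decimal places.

0.033

Richardson extrapolation on the trapezoidal column (denominator 4−1=3):
T_{1}^{(1)} = -0.00002 + (-0.00002 − 1.29146)/3 = -0.43051
T_{2}^{(1)} = 0.00270 + (0.00270 − (-0.00002))/3 = 0.00361
T_{2}^{(2)} = (16·0.00361 − (-0.43051)) / 15 = 0.03255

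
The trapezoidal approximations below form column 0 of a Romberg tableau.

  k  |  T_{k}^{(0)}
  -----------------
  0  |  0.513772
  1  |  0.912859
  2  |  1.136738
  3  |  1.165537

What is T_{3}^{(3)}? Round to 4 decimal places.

1.1719

Richardson extrapolation on the trapezoidal column (denominator 4−1=3):
T_{1}^{(1)} = (4·0.912859 − 0.513772) / 3 = 1.045888
T_{2}^{(1)} = (4·1.136738 − 0.912859) / 3 = 1.211364
T_{3}^{(1)} = (4·1.165537 − 1.136738) / 3 = 1.175137
T_{2}^{(2)} = 1.211364 + (1.211364 − 1.045888)/15 = 1.222396
T_{3}^{(2)} = 1.175137 + (1.175137 − 1.211364)/15 = 1.172722
T_{3}^{(3)} = 1.172722 + (1.172722 − 1.222396)/63 = 1.171934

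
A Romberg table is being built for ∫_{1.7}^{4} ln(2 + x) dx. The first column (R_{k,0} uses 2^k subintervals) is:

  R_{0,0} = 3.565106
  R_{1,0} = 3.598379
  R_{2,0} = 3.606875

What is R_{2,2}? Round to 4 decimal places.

Richardson extrapolation on the trapezoidal column (denominator 4−1=3):
R_{1,1} = 3.598379 + (3.598379 − 3.565106)/3 = 3.609470
R_{2,1} = (4·3.606875 − 3.598379) / 3 = 3.609707
R_{2,2} = 3.609707 + (3.609707 − 3.609470)/15 = 3.609723
(Column j=1 coincides with Simpson's rule on the same nodes.)

3.6097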